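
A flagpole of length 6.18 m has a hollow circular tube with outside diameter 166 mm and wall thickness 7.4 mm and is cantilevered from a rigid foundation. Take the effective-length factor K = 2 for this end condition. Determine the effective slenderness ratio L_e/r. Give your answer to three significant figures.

λ ≈ 220

Inner diameter d_i = 166 − 2×7.4 = 151.2 mm
I = π(d_o⁴ − d_i⁴)/64 = π(166⁴ − 151.2⁴)/64 = 1.162×10^7 mm⁴
A = 3.687×10^3 mm²;  r_min = √(I/A) = √(1.162×10^7/3.687×10^3) = 56.13 mm
L_e = K·L = 2 × 6.18 m = 12.36 m = 12360 mm
λ = L_e / r_min = 12360 / 56.13 = 220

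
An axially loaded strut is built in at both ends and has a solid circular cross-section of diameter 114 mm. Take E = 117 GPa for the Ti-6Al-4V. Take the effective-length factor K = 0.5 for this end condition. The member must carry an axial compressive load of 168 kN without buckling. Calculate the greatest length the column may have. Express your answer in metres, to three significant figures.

I = πd⁴/64 = π×114⁴/64 = 8.291×10^6 mm⁴
I = 8.291×10^-6 m⁴
At the buckling limit P_cr = P = 1.680×10^5 N
From P_cr = π²EI/(K·L)²:  L = (1/K)·√(π²EI/P_cr) = (1/0.5)·√(π²×1.17×10^11×8.291×10^-6/1.680×10^5)
L = 15.1 m

L_max ≈ 15.1 m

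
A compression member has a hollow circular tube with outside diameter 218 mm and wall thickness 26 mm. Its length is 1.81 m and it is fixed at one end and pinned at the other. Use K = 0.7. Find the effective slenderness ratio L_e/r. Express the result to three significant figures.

λ ≈ 18.5

Inner diameter d_i = 218 − 2×26 = 166.0 mm
I = π(d_o⁴ − d_i⁴)/64 = π(218⁴ − 166.0⁴)/64 = 7.359×10^7 mm⁴
A = 1.568×10^4 mm²;  r_min = √(I/A) = √(7.359×10^7/1.568×10^4) = 68.50 mm
L_e = K·L = 0.7 × 1.81 m = 1.267 m = 1267.0 mm
λ = L_e / r_min = 1267.0 / 68.50 = 18.5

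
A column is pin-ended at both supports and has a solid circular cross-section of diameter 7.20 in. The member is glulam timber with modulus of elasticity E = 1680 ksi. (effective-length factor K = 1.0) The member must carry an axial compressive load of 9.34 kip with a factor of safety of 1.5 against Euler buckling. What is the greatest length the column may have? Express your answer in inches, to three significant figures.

L_max ≈ 395 in

I = πd⁴/64 = π×7.20⁴/64 = 131.9 in⁴
Required critical load P_cr = n·P = 1.5 × 9.34 = 14.01 kip = 1.401×10^4 lb
From P_cr = π²EI/(K·L)²:  L = (1/K)·√(π²EI/P_cr) = (1/1)·√(π²×1.68×10^6×131.9/1.401×10^4)
L = 395 in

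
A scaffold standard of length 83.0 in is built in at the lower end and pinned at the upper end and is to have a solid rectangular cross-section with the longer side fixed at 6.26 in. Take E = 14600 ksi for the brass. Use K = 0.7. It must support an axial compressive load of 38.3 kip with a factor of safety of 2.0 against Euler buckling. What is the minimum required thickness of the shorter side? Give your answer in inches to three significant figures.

Required P_cr = n·P = 2.0 × 38.3 = 76.60 kip
L_e = K·L = 0.7 × 83.0 = 58.10 in
Required I = P_cr·L_e²/(π²E) = 7.660×10^4 × 58.10² / (π² × 1.46×10^7) = 1.794 in⁴
Rectangle, weak axis: I_min = h·b³/12 with h = 6.26 in fixed  ⇒  b = (12I/h)^(1/3) = 1.51 in

b ≈ 1.51 in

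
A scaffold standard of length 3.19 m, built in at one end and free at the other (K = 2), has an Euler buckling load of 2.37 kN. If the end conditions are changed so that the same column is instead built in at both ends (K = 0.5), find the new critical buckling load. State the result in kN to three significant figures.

P_cr ∝ 1/K², so P_cr,new = P_cr,old × (K_old/K_new)² = 2.37 × (2/0.5)²
= 2.37 × 16.00 = 37.9 kN

P_cr ≈ 37.9 kN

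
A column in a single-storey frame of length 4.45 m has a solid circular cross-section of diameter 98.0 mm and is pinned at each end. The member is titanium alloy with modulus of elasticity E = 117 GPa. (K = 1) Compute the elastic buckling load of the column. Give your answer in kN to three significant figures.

P_cr ≈ 264 kN

I = πd⁴/64 = π×98.0⁴/64 = 4.528×10^6 mm⁴
I = 4.528×10^6 mm⁴ = 4.528×10^-6 m⁴
Effective length L_e = K·L = 1 × 4.45 = 4.450 m
P_cr = π²EI / L_e² = π² × 117×10⁹ × 4.528×10^-6 / 4.450² = 2.640×10^5 N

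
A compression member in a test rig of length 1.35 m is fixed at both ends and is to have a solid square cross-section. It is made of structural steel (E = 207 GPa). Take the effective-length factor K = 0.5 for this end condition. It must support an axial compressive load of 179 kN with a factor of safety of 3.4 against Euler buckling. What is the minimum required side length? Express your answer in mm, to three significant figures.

Required P_cr = n·P = 3.4 × 179 = 608.6 kN
L_e = K·L = 0.5 × 1.35 = 0.6750 m
Required I = P_cr·L_e²/(π²E) = 6.086×10^5 × 0.6750² / (π² × 2.07×10^11) = 1.357×10^-7 m⁴
I_req = 1.357×10^5 mm⁴
Solid square: I = a⁴/12  ⇒  a = (12I)^(1/4) = (12×1.357×10^5)^(1/4) = 35.7 mm

a ≈ 35.7 mm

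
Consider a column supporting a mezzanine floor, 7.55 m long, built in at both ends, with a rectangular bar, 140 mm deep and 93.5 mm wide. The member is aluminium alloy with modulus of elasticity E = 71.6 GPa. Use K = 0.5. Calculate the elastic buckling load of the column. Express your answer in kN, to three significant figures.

Buckling occurs about the weak axis: I_min = h·b³/12 with b = 93.5 mm (the shorter side).
I_min = 140×93.5³/12 = 9.536×10^6 mm⁴
I = 9.536×10^6 mm⁴ = 9.536×10^-6 m⁴
Effective length L_e = K·L = 0.5 × 7.55 = 3.775 m
P_cr = π²EI / L_e² = π² × 71.6×10⁹ × 9.536×10^-6 / 3.775² = 4.729×10^5 N

P_cr ≈ 473 kN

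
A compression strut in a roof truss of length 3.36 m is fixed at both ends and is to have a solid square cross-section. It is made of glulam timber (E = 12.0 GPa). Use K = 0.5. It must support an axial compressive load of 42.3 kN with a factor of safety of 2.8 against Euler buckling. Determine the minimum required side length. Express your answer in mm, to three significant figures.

Required P_cr = n·P = 2.8 × 42.3 = 118.4 kN
L_e = K·L = 0.5 × 3.36 = 1.680 m
Required I = P_cr·L_e²/(π²E) = 1.184×10^5 × 1.680² / (π² × 1.20×10^10) = 2.823×10^-6 m⁴
I_req = 2.823×10^6 mm⁴
Solid square: I = a⁴/12  ⇒  a = (12I)^(1/4) = (12×2.823×10^6)^(1/4) = 76.3 mm

a ≈ 76.3 mm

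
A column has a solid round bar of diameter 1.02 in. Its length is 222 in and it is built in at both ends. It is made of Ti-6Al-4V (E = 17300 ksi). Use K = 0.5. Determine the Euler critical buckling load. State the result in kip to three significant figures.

I = πd⁴/64 = π×1.02⁴/64 = 5.313×10^-2 in⁴
Effective length L_e = K·L = 0.5 × 222 = 111.0 in
P_cr = π²EI / L_e² = π² × 17300×10³ × 5.313×10^-2 / 111.0² = 736.3 lb

P_cr ≈ 0.736 kip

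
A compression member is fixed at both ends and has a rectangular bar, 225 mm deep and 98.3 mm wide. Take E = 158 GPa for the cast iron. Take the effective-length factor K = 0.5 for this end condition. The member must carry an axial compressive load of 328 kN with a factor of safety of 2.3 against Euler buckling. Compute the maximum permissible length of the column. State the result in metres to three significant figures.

L_max ≈ 12.1 m

Buckling occurs about the weak axis: I_min = h·b³/12 with b = 98.3 mm (the shorter side).
I_min = 225×98.3³/12 = 1.781×10^7 mm⁴
I = 1.781×10^-5 m⁴
Required critical load P_cr = n·P = 2.3 × 328 = 754.4 kN = 7.544×10^5 N
From P_cr = π²EI/(K·L)²:  L = (1/K)·√(π²EI/P_cr) = (1/0.5)·√(π²×1.58×10^11×1.781×10^-5/7.544×10^5)
L = 12.1 m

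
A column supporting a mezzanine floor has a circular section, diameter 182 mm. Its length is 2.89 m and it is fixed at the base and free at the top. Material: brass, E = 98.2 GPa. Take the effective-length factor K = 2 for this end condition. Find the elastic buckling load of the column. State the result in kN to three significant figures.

P_cr ≈ 1560 kN

I = πd⁴/64 = π×182⁴/64 = 5.386×10^7 mm⁴
I = 5.386×10^7 mm⁴ = 5.386×10^-5 m⁴
Effective length L_e = K·L = 2 × 2.89 = 5.780 m
P_cr = π²EI / L_e² = π² × 98.2×10⁹ × 5.386×10^-5 / 5.780² = 1.562×10^6 N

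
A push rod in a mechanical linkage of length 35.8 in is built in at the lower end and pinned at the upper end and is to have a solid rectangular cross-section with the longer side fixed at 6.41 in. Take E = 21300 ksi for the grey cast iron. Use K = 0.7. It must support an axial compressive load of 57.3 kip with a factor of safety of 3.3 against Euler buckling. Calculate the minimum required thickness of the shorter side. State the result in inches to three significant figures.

b ≈ 1.02 in

Required P_cr = n·P = 3.3 × 57.3 = 189.1 kip
L_e = K·L = 0.7 × 35.8 = 25.06 in
Required I = P_cr·L_e²/(π²E) = 1.891×10^5 × 25.06² / (π² × 2.13×10^7) = 0.5649 in⁴
Rectangle, weak axis: I_min = h·b³/12 with h = 6.41 in fixed  ⇒  b = (12I/h)^(1/3) = 1.02 in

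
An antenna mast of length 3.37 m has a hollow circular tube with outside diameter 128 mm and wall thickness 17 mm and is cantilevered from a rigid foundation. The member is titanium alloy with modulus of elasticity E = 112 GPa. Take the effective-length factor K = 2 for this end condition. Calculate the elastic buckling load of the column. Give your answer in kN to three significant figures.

Inner diameter d_i = 128 − 2×17 = 94.00 mm
I = π(d_o⁴ − d_i⁴)/64 = π(128⁴ − 94.00⁴)/64 = 9.344×10^6 mm⁴
I = 9.344×10^6 mm⁴ = 9.344×10^-6 m⁴
Effective length L_e = K·L = 2 × 3.37 = 6.740 m
P_cr = π²EI / L_e² = π² × 112×10⁹ × 9.344×10^-6 / 6.740² = 2.274×10^5 N

P_cr ≈ 227 kN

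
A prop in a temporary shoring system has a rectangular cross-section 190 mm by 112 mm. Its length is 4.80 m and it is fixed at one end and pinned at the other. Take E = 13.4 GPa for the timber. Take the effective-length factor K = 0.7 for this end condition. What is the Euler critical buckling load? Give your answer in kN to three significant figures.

P_cr ≈ 261 kN

Buckling occurs about the weak axis: I_min = h·b³/12 with b = 112 mm (the shorter side).
I_min = 190×112³/12 = 2.224×10^7 mm⁴
I = 2.224×10^7 mm⁴ = 2.224×10^-5 m⁴
Effective length L_e = K·L = 0.7 × 4.80 = 3.360 m
P_cr = π²EI / L_e² = π² × 13.4×10⁹ × 2.224×10^-5 / 3.360² = 2.606×10^5 N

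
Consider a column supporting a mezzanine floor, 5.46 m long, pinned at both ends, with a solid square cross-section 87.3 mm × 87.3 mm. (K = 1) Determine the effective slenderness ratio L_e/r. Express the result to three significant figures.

For a square r = a/√12 = 87.3/√12 = 25.20 mm
L_e = K·L = 1 × 5.46 m = 5.460 m = 5460.0 mm
λ = L_e / r_min = 5460.0 / 25.20 = 217

λ ≈ 217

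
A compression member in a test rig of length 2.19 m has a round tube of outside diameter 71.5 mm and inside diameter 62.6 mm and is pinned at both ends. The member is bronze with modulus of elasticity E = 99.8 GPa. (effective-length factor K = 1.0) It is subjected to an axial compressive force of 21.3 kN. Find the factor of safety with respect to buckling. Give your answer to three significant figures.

d_o = 71.5 mm, d_i = 62.6 mm
I = π(d_o⁴ − d_i⁴)/64 = π(71.5⁴ − 62.60⁴)/64 = 5.291×10^5 mm⁴
I = 5.291×10^5 mm⁴ = 5.291×10^-7 m⁴
Effective length L_e = K·L = 1 × 2.19 = 2.190 m
P_cr = π²EI / L_e² = π² × 99.8×10⁹ × 5.291×10^-7 / 2.190² = 1.087×10^5 N
Factor of safety n = P_cr / P = 108.66 / 21.3 = 5.10

n ≈ 5.10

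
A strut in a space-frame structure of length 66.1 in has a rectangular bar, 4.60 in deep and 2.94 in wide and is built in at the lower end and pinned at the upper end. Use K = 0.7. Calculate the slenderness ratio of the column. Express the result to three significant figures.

For a rectangle r_min = b/√12 = 2.94/√12 = 0.8487 in
L_e = K·L = 0.7 × 66.1 = 46.27 in
λ = L_e / r_min = 46.270 / 0.8487 = 54.5

λ ≈ 54.5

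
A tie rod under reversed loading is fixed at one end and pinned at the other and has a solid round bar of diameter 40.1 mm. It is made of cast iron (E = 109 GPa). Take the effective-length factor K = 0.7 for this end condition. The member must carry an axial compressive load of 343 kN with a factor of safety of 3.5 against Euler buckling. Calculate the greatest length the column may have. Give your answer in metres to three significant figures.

I = πd⁴/64 = π×40.1⁴/64 = 1.269×10^5 mm⁴
I = 1.269×10^-7 m⁴
Required critical load P_cr = n·P = 3.5 × 343 = 1200 kN = 1.200×10^6 N
From P_cr = π²EI/(K·L)²:  L = (1/K)·√(π²EI/P_cr) = (1/0.7)·√(π²×1.09×10^11×1.269×10^-7/1.200×10^6)
L = 0.482 m

L_max ≈ 0.482 m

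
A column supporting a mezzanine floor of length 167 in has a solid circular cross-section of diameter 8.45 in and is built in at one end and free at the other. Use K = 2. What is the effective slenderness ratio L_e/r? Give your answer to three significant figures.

I = πd⁴/64 = π×8.45⁴/64 = 250.3 in⁴
A = 56.08 in²;  r_min = √(I/A) = √(250.3/56.08) = 2.112 in
L_e = K·L = 2 × 167 = 334.0 in
λ = L_e / r_min = 334.00 / 2.112 = 158

λ ≈ 158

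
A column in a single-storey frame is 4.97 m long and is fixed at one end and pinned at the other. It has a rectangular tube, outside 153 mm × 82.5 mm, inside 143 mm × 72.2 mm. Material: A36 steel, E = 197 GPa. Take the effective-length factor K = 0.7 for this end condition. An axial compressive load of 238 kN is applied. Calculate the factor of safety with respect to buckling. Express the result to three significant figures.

n ≈ 1.81

Weak-axis I_min = (h_o·b_o³ − h_i·b_i³)/12 with b_o = 82.5, b_i = 72.20 mm (shorter outer/inner sides).
I_min = (153×82.5³ − 143.0×72.20³)/12 = 2.674×10^6 mm⁴
I = 2.674×10^6 mm⁴ = 2.674×10^-6 m⁴
Effective length L_e = K·L = 0.7 × 4.97 = 3.479 m
P_cr = π²EI / L_e² = π² × 197×10⁹ × 2.674×10^-6 / 3.479² = 4.296×10^5 N
Factor of safety n = P_cr / P = 429.60 / 238 = 1.81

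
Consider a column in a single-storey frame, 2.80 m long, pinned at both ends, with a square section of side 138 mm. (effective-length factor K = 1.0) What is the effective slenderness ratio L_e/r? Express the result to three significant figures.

For a square r = a/√12 = 138/√12 = 39.84 mm
L_e = K·L = 1 × 2.80 m = 2.800 m = 2800.0 mm
λ = L_e / r_min = 2800.0 / 39.84 = 70.3

λ ≈ 70.3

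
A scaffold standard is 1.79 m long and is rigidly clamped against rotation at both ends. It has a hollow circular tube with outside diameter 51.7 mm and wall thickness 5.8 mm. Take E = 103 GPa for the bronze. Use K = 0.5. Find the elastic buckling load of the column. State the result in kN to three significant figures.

P_cr ≈ 284 kN

Inner diameter d_i = 51.7 − 2×5.8 = 40.10 mm
I = π(d_o⁴ − d_i⁴)/64 = π(51.7⁴ − 40.10⁴)/64 = 2.238×10^5 mm⁴
I = 2.238×10^5 mm⁴ = 2.238×10^-7 m⁴
Effective length L_e = K·L = 0.5 × 1.79 = 0.8950 m
P_cr = π²EI / L_e² = π² × 103×10⁹ × 2.238×10^-7 / 0.8950² = 2.840×10^5 N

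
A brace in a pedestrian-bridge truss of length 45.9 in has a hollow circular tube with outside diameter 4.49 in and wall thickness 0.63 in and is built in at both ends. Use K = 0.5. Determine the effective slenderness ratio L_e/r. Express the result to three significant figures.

Inner diameter d_i = 4.49 − 2×0.63 = 3.230 in
I = π(d_o⁴ − d_i⁴)/64 = π(4.49⁴ − 3.230⁴)/64 = 14.61 in⁴
A = 7.640 in²;  r_min = √(I/A) = √(14.61/7.640) = 1.383 in
L_e = K·L = 0.5 × 45.9 = 22.95 in
λ = L_e / r_min = 22.950 / 1.383 = 16.6

λ ≈ 16.6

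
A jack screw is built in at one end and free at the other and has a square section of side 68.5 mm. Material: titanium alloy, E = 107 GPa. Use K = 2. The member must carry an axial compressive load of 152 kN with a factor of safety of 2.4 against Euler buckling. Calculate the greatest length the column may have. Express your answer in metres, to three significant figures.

L_max ≈ 1.15 m

I = a⁴/12 = 68.5⁴/12 = 1.835×10^6 mm⁴
I = 1.835×10^-6 m⁴
Required critical load P_cr = n·P = 2.4 × 152 = 364.8 kN = 3.648×10^5 N
From P_cr = π²EI/(K·L)²:  L = (1/K)·√(π²EI/P_cr) = (1/2)·√(π²×1.07×10^11×1.835×10^-6/3.648×10^5)
L = 1.15 m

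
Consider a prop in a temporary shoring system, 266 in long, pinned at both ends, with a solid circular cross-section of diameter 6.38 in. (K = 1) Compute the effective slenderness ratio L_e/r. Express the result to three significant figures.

λ ≈ 167

For a solid circle r = d/4 = 6.38/4 = 1.595 in
L_e = K·L = 1 × 266 = 266.0 in
λ = L_e / r_min = 266.00 / 1.595 = 167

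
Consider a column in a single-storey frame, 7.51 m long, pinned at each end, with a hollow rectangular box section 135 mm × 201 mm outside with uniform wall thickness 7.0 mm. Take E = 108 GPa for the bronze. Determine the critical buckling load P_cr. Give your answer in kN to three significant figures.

P_cr ≈ 257 kN

Inner dimensions: h_i = 201 − 2×7.0 = 187.0 mm, b_i = 135 − 2×7.0 = 121.0 mm
Weak-axis I_min = (h_o·b_o³ − h_i·b_i³)/12 with b_o = 135, b_i = 121.0 mm (shorter outer/inner sides).
I_min = (201×135³ − 187.0×121.0³)/12 = 1.360×10^7 mm⁴
I = 1.360×10^7 mm⁴ = 1.360×10^-5 m⁴
Effective length L_e = K·L = 1 × 7.51 = 7.510 m
P_cr = π²EI / L_e² = π² × 108×10⁹ × 1.360×10^-5 / 7.510² = 2.571×10^5 N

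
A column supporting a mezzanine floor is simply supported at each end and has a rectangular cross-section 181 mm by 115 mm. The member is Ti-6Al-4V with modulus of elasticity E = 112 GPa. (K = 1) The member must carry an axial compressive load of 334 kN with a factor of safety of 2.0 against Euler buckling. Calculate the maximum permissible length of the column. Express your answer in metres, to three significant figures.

L_max ≈ 6.16 m

Buckling occurs about the weak axis: I_min = h·b³/12 with b = 115 mm (the shorter side).
I_min = 181×115³/12 = 2.294×10^7 mm⁴
I = 2.294×10^-5 m⁴
Required critical load P_cr = n·P = 2.0 × 334 = 668.0 kN = 6.680×10^5 N
From P_cr = π²EI/(K·L)²:  L = (1/K)·√(π²EI/P_cr) = (1/1)·√(π²×1.12×10^11×2.294×10^-5/6.680×10^5)
L = 6.16 m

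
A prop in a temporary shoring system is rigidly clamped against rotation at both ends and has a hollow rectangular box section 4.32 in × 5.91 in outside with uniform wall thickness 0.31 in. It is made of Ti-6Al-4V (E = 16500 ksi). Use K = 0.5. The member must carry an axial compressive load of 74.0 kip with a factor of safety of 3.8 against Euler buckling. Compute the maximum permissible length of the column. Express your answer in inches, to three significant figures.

L_max ≈ 201 in

Inner dimensions: h_i = 5.91 − 2×0.31 = 5.290 in, b_i = 4.32 − 2×0.31 = 3.700 in
Weak-axis I_min = (h_o·b_o³ − h_i·b_i³)/12 with b_o = 4.32, b_i = 3.700 in (shorter outer/inner sides).
I_min = (5.91×4.32³ − 5.290×3.700³)/12 = 17.38 in⁴
Required critical load P_cr = n·P = 3.8 × 74.0 = 281.2 kip = 2.812×10^5 lb
From P_cr = π²EI/(K·L)²:  L = (1/K)·√(π²EI/P_cr) = (1/0.5)·√(π²×1.65×10^7×17.38/2.812×10^5)
L = 201 in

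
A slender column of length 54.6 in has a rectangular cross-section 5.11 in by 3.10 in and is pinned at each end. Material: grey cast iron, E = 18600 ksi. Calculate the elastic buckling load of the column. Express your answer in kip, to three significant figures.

P_cr ≈ 781 kip

Buckling occurs about the weak axis: I_min = h·b³/12 with b = 3.10 in (the shorter side).
I_min = 5.11×3.10³/12 = 12.69 in⁴
Effective length L_e = K·L = 1 × 54.6 = 54.60 in
P_cr = π²EI / L_e² = π² × 18600×10³ × 12.69 / 54.60² = 7.812×10^5 lb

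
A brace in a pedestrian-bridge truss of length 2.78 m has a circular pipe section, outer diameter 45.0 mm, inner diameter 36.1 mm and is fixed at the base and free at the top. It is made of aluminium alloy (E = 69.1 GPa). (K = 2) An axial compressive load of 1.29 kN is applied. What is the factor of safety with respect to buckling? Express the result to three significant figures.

n ≈ 2.02

d_o = 45.0 mm, d_i = 36.1 mm
I = π(d_o⁴ − d_i⁴)/64 = π(45.0⁴ − 36.10⁴)/64 = 1.179×10^5 mm⁴
I = 1.179×10^5 mm⁴ = 1.179×10^-7 m⁴
Effective length L_e = K·L = 2 × 2.78 = 5.560 m
P_cr = π²EI / L_e² = π² × 69.1×10⁹ × 1.179×10^-7 / 5.560² = 2.601×10^3 N
Factor of safety n = P_cr / P = 2.6015 / 1.29 = 2.02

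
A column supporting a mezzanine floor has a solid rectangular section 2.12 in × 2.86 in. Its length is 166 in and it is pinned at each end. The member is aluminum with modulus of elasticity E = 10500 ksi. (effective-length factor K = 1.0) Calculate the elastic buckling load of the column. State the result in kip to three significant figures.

P_cr ≈ 8.54 kip

Buckling occurs about the weak axis: I_min = h·b³/12 with b = 2.12 in (the shorter side).
I_min = 2.86×2.12³/12 = 2.271 in⁴
Effective length L_e = K·L = 1 × 166 = 166.0 in
P_cr = π²EI / L_e² = π² × 10500×10³ × 2.271 / 166.0² = 8.540×10^3 lb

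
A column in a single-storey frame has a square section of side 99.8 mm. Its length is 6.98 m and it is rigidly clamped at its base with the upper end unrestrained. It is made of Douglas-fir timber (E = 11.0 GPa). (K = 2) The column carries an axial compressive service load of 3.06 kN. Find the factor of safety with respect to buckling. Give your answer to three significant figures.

n ≈ 1.51

I = a⁴/12 = 99.8⁴/12 = 8.267×10^6 mm⁴
I = 8.267×10^6 mm⁴ = 8.267×10^-6 m⁴
Effective length L_e = K·L = 2 × 6.98 = 13.96 m
P_cr = π²EI / L_e² = π² × 11.0×10⁹ × 8.267×10^-6 / 13.96² = 4.605×10^3 N
Factor of safety n = P_cr / P = 4.6053 / 3.06 = 1.51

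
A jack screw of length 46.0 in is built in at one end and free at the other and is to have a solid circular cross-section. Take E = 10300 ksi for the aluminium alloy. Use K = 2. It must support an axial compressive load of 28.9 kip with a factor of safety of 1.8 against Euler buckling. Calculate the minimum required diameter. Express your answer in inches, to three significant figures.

Required P_cr = n·P = 1.8 × 28.9 = 52.02 kip
L_e = K·L = 2 × 46.0 = 92.00 in
Required I = P_cr·L_e²/(π²E) = 5.202×10^4 × 92.00² / (π² × 1.03×10^7) = 4.331 in⁴
Solid circle: I = πd⁴/64  ⇒  d = (64I/π)^(1/4) = (64×4.331/π)^(1/4) = 3.06 in

d ≈ 3.06 in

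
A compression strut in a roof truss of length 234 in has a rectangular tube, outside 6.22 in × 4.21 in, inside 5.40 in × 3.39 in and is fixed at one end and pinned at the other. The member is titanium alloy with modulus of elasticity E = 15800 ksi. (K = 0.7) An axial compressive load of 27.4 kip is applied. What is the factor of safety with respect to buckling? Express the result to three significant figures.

Weak-axis I_min = (h_o·b_o³ − h_i·b_i³)/12 with b_o = 4.21, b_i = 3.390 in (shorter outer/inner sides).
I_min = (6.22×4.21³ − 5.400×3.390³)/12 = 21.15 in⁴
Effective length L_e = K·L = 0.7 × 234 = 163.8 in
P_cr = π²EI / L_e² = π² × 15800×10³ × 21.15 / 163.8² = 1.229×10^5 lb
Factor of safety n = P_cr / P = 122.90 / 27.4 = 4.49

n ≈ 4.49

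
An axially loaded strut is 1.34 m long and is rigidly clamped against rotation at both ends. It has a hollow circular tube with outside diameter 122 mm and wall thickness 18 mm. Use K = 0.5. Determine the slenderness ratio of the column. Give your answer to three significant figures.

Inner diameter d_i = 122 − 2×18 = 86.00 mm
I = π(d_o⁴ − d_i⁴)/64 = π(122⁴ − 86.00⁴)/64 = 8.189×10^6 mm⁴
A = 5.881×10^3 mm²;  r_min = √(I/A) = √(8.189×10^6/5.881×10^3) = 37.32 mm
L_e = K·L = 0.5 × 1.34 m = 0.6700 m = 670.00 mm
λ = L_e / r_min = 670.00 / 37.32 = 18.0

λ ≈ 18.0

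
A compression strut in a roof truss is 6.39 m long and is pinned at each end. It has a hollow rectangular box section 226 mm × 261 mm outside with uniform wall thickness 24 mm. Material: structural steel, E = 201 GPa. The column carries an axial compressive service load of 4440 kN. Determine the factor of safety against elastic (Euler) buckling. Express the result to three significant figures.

Inner dimensions: h_i = 261 − 2×24 = 213.0 mm, b_i = 226 − 2×24 = 178.0 mm
Weak-axis I_min = (h_o·b_o³ − h_i·b_i³)/12 with b_o = 226, b_i = 178.0 mm (shorter outer/inner sides).
I_min = (261×226³ − 213.0×178.0³)/12 = 1.510×10^8 mm⁴
I = 1.510×10^8 mm⁴ = 1.510×10^-4 m⁴
Effective length L_e = K·L = 1 × 6.39 = 6.390 m
P_cr = π²EI / L_e² = π² × 201×10⁹ × 1.510×10^-4 / 6.390² = 7.334×10^6 N
Factor of safety n = P_cr / P = 7334.2 / 4440 = 1.65

n ≈ 1.65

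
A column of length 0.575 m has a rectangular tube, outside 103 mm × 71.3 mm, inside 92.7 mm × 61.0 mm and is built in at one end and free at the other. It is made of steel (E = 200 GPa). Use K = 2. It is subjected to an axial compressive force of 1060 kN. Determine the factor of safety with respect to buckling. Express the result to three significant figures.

n ≈ 1.91

Weak-axis I_min = (h_o·b_o³ − h_i·b_i³)/12 with b_o = 71.3, b_i = 61.00 mm (shorter outer/inner sides).
I_min = (103×71.3³ − 92.70×61.00³)/12 = 1.358×10^6 mm⁴
I = 1.358×10^6 mm⁴ = 1.358×10^-6 m⁴
Effective length L_e = K·L = 2 × 0.575 = 1.150 m
P_cr = π²EI / L_e² = π² × 200×10⁹ × 1.358×10^-6 / 1.150² = 2.027×10^6 N
Factor of safety n = P_cr / P = 2026.5 / 1060 = 1.91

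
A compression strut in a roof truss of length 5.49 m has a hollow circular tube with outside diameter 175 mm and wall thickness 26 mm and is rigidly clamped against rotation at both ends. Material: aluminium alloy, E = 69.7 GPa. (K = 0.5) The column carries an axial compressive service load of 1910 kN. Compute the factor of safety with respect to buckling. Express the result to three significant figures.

n ≈ 1.66

Inner diameter d_i = 175 − 2×26 = 123.0 mm
I = π(d_o⁴ − d_i⁴)/64 = π(175⁴ − 123.0⁴)/64 = 3.480×10^7 mm⁴
I = 3.480×10^7 mm⁴ = 3.480×10^-5 m⁴
Effective length L_e = K·L = 0.5 × 5.49 = 2.745 m
P_cr = π²EI / L_e² = π² × 69.7×10⁹ × 3.480×10^-5 / 2.745² = 3.177×10^6 N
Factor of safety n = P_cr / P = 3177.4 / 1910 = 1.66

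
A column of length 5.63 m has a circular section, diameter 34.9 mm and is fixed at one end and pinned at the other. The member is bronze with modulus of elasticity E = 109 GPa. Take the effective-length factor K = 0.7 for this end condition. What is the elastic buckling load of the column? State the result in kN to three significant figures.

I = πd⁴/64 = π×34.9⁴/64 = 7.282×10^4 mm⁴
I = 7.282×10^4 mm⁴ = 7.282×10^-8 m⁴
Effective length L_e = K·L = 0.7 × 5.63 = 3.941 m
P_cr = π²EI / L_e² = π² × 109×10⁹ × 7.282×10^-8 / 3.941² = 5.044×10^3 N

P_cr ≈ 5.04 kN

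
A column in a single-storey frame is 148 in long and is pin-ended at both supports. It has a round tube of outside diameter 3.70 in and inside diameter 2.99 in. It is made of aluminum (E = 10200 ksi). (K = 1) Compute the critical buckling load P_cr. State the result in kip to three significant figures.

d_o = 3.70 in, d_i = 2.99 in
I = π(d_o⁴ − d_i⁴)/64 = π(3.70⁴ − 2.990⁴)/64 = 5.276 in⁴
Effective length L_e = K·L = 1 × 148 = 148.0 in
P_cr = π²EI / L_e² = π² × 10200×10³ × 5.276 / 148.0² = 2.425×10^4 lb

P_cr ≈ 24.3 kip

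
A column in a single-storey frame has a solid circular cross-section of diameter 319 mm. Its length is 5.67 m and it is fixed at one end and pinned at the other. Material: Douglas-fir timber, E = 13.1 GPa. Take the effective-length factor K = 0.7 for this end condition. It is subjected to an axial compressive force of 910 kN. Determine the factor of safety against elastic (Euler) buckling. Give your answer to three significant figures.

I = πd⁴/64 = π×319⁴/64 = 5.083×10^8 mm⁴
I = 5.083×10^8 mm⁴ = 5.083×10^-4 m⁴
Effective length L_e = K·L = 0.7 × 5.67 = 3.969 m
P_cr = π²EI / L_e² = π² × 13.1×10⁹ × 5.083×10^-4 / 3.969² = 4.172×10^6 N
Factor of safety n = P_cr / P = 4172.0 / 910 = 4.58

n ≈ 4.58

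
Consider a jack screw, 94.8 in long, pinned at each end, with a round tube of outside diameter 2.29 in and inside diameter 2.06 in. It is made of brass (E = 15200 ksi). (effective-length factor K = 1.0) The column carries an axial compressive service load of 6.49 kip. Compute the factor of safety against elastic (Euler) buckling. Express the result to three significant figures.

d_o = 2.29 in, d_i = 2.06 in
I = π(d_o⁴ − d_i⁴)/64 = π(2.29⁴ − 2.060⁴)/64 = 0.4660 in⁴
Effective length L_e = K·L = 1 × 94.8 = 94.80 in
P_cr = π²EI / L_e² = π² × 15200×10³ × 0.4660 / 94.80² = 7.778×10^3 lb
Factor of safety n = P_cr / P = 7.7781 / 6.49 = 1.20

n ≈ 1.20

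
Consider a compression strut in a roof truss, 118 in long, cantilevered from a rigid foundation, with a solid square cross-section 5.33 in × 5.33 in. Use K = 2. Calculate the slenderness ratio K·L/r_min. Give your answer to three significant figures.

λ ≈ 153

For a square r = a/√12 = 5.33/√12 = 1.539 in
L_e = K·L = 2 × 118 = 236.0 in
λ = L_e / r_min = 236.00 / 1.539 = 153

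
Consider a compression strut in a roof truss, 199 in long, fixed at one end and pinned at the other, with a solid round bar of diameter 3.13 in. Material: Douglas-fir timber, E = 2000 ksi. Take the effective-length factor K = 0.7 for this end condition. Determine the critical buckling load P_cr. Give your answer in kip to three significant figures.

I = πd⁴/64 = π×3.13⁴/64 = 4.711 in⁴
Effective length L_e = K·L = 0.7 × 199 = 139.3 in
P_cr = π²EI / L_e² = π² × 2000×10³ × 4.711 / 139.3² = 4.793×10^3 lb

P_cr ≈ 4.79 kip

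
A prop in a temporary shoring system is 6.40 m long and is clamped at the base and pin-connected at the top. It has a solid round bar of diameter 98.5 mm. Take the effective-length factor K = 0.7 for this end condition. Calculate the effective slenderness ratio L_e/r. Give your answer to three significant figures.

λ ≈ 182

For a solid circle r = d/4 = 98.5/4 = 24.62 mm
L_e = K·L = 0.7 × 6.40 m = 4.480 m = 4480.0 mm
λ = L_e / r_min = 4480.0 / 24.62 = 182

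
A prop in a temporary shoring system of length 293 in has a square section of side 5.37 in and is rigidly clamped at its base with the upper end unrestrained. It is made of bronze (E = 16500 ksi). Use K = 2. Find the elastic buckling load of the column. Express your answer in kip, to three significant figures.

I = a⁴/12 = 5.37⁴/12 = 69.30 in⁴
Effective length L_e = K·L = 2 × 293 = 586.0 in
P_cr = π²EI / L_e² = π² × 16500×10³ × 69.30 / 586.0² = 3.286×10^4 lb

P_cr ≈ 32.9 kip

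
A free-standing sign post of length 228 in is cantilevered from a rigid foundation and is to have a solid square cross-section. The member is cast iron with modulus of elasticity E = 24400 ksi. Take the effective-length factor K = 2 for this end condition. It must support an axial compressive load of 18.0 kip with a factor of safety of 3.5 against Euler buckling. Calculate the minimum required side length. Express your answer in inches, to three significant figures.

a ≈ 5.05 in

Required P_cr = n·P = 3.5 × 18.0 = 63.00 kip
L_e = K·L = 2 × 228 = 456.0 in
Required I = P_cr·L_e²/(π²E) = 6.300×10^4 × 456.0² / (π² × 2.44×10^7) = 54.40 in⁴
Solid square: I = a⁴/12  ⇒  a = (12I)^(1/4) = (12×54.40)^(1/4) = 5.05 in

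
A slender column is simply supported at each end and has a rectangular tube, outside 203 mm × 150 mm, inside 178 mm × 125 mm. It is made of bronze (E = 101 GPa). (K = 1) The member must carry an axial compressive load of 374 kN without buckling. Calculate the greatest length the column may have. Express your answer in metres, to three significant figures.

L_max ≈ 8.66 m

Weak-axis I_min = (h_o·b_o³ − h_i·b_i³)/12 with b_o = 150, b_i = 125.0 mm (shorter outer/inner sides).
I_min = (203×150³ − 178.0×125.0³)/12 = 2.812×10^7 mm⁴
I = 2.812×10^-5 m⁴
At the buckling limit P_cr = P = 3.740×10^5 N
From P_cr = π²EI/(K·L)²:  L = (1/K)·√(π²EI/P_cr) = (1/1)·√(π²×1.01×10^11×2.812×10^-5/3.740×10^5)
L = 8.66 m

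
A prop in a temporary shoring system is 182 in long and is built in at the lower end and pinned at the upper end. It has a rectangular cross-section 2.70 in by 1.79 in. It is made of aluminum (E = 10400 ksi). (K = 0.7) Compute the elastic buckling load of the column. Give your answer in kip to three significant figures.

P_cr ≈ 8.16 kip

Buckling occurs about the weak axis: I_min = h·b³/12 with b = 1.79 in (the shorter side).
I_min = 2.70×1.79³/12 = 1.290 in⁴
Effective length L_e = K·L = 0.7 × 182 = 127.4 in
P_cr = π²EI / L_e² = π² × 10400×10³ × 1.290 / 127.4² = 8.161×10^3 lb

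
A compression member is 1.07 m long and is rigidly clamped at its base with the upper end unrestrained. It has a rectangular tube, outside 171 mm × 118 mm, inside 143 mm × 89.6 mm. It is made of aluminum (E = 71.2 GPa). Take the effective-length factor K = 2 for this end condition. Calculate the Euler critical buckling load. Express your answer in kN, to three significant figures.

Weak-axis I_min = (h_o·b_o³ − h_i·b_i³)/12 with b_o = 118, b_i = 89.60 mm (shorter outer/inner sides).
I_min = (171×118³ − 143.0×89.60³)/12 = 1.484×10^7 mm⁴
I = 1.484×10^7 mm⁴ = 1.484×10^-5 m⁴
Effective length L_e = K·L = 2 × 1.07 = 2.140 m
P_cr = π²EI / L_e² = π² × 71.2×10⁹ × 1.484×10^-5 / 2.140² = 2.277×10^6 N

P_cr ≈ 2280 kN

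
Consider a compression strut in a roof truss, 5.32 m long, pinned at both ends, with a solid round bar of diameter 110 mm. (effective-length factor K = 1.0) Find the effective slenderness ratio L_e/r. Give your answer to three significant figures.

λ ≈ 193

For a solid circle r = d/4 = 110/4 = 27.50 mm
L_e = K·L = 1 × 5.32 m = 5.320 m = 5320.0 mm
λ = L_e / r_min = 5320.0 / 27.50 = 193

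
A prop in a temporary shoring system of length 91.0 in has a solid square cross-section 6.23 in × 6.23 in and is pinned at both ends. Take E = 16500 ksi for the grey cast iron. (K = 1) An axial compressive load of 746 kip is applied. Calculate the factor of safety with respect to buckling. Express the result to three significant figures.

n ≈ 3.31

I = a⁴/12 = 6.23⁴/12 = 125.5 in⁴
Effective length L_e = K·L = 1 × 91.0 = 91.00 in
P_cr = π²EI / L_e² = π² × 16500×10³ × 125.5 / 91.00² = 2.469×10^6 lb
Factor of safety n = P_cr / P = 2468.7 / 746 = 3.31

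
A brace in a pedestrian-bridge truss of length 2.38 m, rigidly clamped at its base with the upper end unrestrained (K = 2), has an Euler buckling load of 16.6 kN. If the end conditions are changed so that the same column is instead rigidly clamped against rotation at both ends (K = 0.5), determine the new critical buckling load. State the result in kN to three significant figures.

P_cr ≈ 266 kN

P_cr ∝ 1/K², so P_cr,new = P_cr,old × (K_old/K_new)² = 16.6 × (2/0.5)²
= 16.6 × 16.00 = 266 kN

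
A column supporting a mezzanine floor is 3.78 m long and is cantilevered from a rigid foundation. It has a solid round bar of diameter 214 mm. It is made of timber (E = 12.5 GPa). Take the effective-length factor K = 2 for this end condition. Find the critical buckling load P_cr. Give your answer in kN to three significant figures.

I = πd⁴/64 = π×214⁴/64 = 1.029×10^8 mm⁴
I = 1.029×10^8 mm⁴ = 1.029×10^-4 m⁴
Effective length L_e = K·L = 2 × 3.78 = 7.560 m
P_cr = π²EI / L_e² = π² × 12.5×10⁹ × 1.029×10^-4 / 7.560² = 2.222×10^5 N

P_cr ≈ 222 kN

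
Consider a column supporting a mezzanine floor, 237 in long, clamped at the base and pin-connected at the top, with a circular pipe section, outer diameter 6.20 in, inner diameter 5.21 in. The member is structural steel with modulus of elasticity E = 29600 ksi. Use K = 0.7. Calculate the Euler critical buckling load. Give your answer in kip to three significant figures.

P_cr ≈ 386 kip

d_o = 6.20 in, d_i = 5.21 in
I = π(d_o⁴ − d_i⁴)/64 = π(6.20⁴ − 5.210⁴)/64 = 36.37 in⁴
Effective length L_e = K·L = 0.7 × 237 = 165.9 in
P_cr = π²EI / L_e² = π² × 29600×10³ × 36.37 / 165.9² = 3.860×10^5 lb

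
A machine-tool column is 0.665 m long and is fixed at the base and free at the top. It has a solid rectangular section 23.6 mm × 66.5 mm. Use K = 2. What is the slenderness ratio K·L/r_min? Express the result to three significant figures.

λ ≈ 195

For a rectangle r_min = b/√12 = 23.6/√12 = 6.813 mm
L_e = K·L = 2 × 0.665 m = 1.330 m = 1330.0 mm
λ = L_e / r_min = 1330.0 / 6.813 = 195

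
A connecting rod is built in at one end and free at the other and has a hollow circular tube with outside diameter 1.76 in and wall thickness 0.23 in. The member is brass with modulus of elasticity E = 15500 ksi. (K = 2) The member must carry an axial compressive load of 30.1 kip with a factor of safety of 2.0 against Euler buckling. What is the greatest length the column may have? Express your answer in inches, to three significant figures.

Inner diameter d_i = 1.76 − 2×0.23 = 1.300 in
I = π(d_o⁴ − d_i⁴)/64 = π(1.76⁴ − 1.300⁴)/64 = 0.3308 in⁴
Required critical load P_cr = n·P = 2.0 × 30.1 = 60.20 kip = 6.020×10^4 lb
From P_cr = π²EI/(K·L)²:  L = (1/K)·√(π²EI/P_cr) = (1/2)·√(π²×1.55×10^7×0.3308/6.020×10^4)
L = 14.5 in

L_max ≈ 14.5 in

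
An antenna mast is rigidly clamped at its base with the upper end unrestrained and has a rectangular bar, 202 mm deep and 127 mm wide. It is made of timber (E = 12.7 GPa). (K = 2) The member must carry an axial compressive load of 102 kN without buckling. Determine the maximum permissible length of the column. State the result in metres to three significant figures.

Buckling occurs about the weak axis: I_min = h·b³/12 with b = 127 mm (the shorter side).
I_min = 202×127³/12 = 3.448×10^7 mm⁴
I = 3.448×10^-5 m⁴
At the buckling limit P_cr = P = 1.020×10^5 N
From P_cr = π²EI/(K·L)²:  L = (1/K)·√(π²EI/P_cr) = (1/2)·√(π²×1.27×10^10×3.448×10^-5/1.020×10^5)
L = 3.25 m

L_max ≈ 3.25 m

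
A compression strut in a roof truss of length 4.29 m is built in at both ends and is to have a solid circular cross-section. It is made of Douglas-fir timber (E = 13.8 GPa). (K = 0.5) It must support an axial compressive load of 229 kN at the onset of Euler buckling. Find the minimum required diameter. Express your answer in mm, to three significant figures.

d ≈ 112 mm

L_e = K·L = 0.5 × 4.29 = 2.145 m
Required I = P_cr·L_e²/(π²E) = 2.290×10^5 × 2.145² / (π² × 1.38×10^10) = 7.736×10^-6 m⁴
I_req = 7.736×10^6 mm⁴
Solid circle: I = πd⁴/64  ⇒  d = (64I/π)^(1/4) = (64×7.736×10^6/π)^(1/4) = 112 mm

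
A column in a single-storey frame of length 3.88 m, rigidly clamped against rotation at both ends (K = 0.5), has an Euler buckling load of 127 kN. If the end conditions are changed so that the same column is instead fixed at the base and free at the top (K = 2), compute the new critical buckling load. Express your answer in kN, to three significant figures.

P_cr ∝ 1/K², so P_cr,new = P_cr,old × (K_old/K_new)² = 127 × (0.5/2)²
= 127 × 0.06250 = 7.94 kN

P_cr ≈ 7.94 kN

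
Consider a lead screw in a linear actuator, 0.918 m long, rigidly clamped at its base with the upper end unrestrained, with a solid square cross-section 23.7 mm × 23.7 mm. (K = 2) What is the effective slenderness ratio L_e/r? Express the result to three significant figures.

For a square r = a/√12 = 23.7/√12 = 6.842 mm
L_e = K·L = 2 × 0.918 m = 1.836 m = 1836.0 mm
λ = L_e / r_min = 1836.0 / 6.842 = 268

λ ≈ 268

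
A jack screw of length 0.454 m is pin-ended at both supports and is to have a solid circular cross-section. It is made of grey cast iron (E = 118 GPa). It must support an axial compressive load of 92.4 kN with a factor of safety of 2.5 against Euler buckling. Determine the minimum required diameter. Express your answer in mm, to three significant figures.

Required P_cr = n·P = 2.5 × 92.4 = 231.0 kN
L_e = K·L = 1 × 0.454 = 0.4540 m
Required I = P_cr·L_e²/(π²E) = 2.310×10^5 × 0.4540² / (π² × 1.18×10^11) = 4.088×10^-8 m⁴
I_req = 4.088×10^4 mm⁴
Solid circle: I = πd⁴/64  ⇒  d = (64I/π)^(1/4) = (64×4.088×10^4/π)^(1/4) = 30.2 mm

d ≈ 30.2 mm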